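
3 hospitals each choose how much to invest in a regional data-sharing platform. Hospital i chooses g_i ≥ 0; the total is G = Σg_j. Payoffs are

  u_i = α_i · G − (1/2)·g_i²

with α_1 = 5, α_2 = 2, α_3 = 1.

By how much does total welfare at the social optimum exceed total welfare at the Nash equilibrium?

47

Hospital i's FOC: ∂u_i/∂g_i = α_i − g_i = 0, so g_i* = α_i.
NE contributions = (5, 2, 1); G = 8.
W^NE = (Σα)·G − ½Σα_i² = 8² − ½·30 = 49.
Planner sets g_i = Σα_j = 8 for every i, so G^SO = 3·8 = 24.
W^SO = (Σα)·G^SO − ½·3·(Σα)² = (3/2)·8² = 96.
Deadweight loss = W^SO − W^NE = 47.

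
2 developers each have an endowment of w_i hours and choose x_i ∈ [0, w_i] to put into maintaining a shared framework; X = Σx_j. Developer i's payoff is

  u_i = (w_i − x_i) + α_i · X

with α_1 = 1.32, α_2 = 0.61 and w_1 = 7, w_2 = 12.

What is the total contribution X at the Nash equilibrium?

∂u_i/∂x_i = α_i − 1, so developer i contributes w_i if α_i > 1, else 0.
α_i > 1 for i ∈ {1}; NE contributions (7, 0), X = 7.

7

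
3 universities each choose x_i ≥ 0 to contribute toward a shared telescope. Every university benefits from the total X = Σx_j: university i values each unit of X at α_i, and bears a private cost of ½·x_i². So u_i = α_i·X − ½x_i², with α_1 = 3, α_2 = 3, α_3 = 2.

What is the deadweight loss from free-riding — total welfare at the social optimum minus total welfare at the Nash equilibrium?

43

University i's FOC: ∂u_i/∂x_i = α_i − x_i = 0, so x_i* = α_i.
NE contributions = (3, 3, 2); X = 8.
W^NE = (Σα)·X − ½Σα_i² = 8² − ½·22 = 53.
Planner sets x_i = Σα_j = 8 for every i, so X^SO = 3·8 = 24.
W^SO = (Σα)·X^SO − ½·3·(Σα)² = (3/2)·8² = 96.
Deadweight loss = W^SO − W^NE = 43.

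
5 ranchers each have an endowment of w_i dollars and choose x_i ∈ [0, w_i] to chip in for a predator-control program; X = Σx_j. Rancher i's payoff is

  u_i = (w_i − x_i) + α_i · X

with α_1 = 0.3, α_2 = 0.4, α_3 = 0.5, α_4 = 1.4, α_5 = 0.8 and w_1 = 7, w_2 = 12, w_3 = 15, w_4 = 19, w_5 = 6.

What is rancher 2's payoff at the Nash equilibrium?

∂u_i/∂x_i = α_i − 1, so rancher i contributes w_i if α_i > 1, else 0.
α_i > 1 for i ∈ {4}; NE contributions (0, 0, 0, 19, 0), X = 19.
u_2 = (12 − 0) + 0.4·19 = 19.6.

19.6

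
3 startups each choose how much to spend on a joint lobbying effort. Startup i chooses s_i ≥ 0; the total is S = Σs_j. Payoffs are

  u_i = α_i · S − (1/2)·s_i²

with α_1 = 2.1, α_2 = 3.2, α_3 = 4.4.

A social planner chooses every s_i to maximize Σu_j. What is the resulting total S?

Planner FOC: ∂(Σu_j)/∂s_i = (Σα_j) − s_i = 0, so s_i^SO = Σα_j = 9.7 for every i; S^SO = 29.1.

29.1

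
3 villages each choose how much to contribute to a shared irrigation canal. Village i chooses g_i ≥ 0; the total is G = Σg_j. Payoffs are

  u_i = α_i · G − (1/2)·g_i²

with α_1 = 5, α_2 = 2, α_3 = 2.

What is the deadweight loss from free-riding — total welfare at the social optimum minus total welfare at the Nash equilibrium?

Village i's FOC: ∂u_i/∂g_i = α_i − g_i = 0, so g_i* = α_i.
NE contributions = (5, 2, 2); G = 9.
W^NE = (Σα)·G − ½Σα_i² = 9² − ½·33 = 64.5.
Planner sets g_i = Σα_j = 9 for every i, so G^SO = 3·9 = 27.
W^SO = (Σα)·G^SO − ½·3·(Σα)² = (3/2)·9² = 121.5.
Deadweight loss = W^SO − W^NE = 57.

57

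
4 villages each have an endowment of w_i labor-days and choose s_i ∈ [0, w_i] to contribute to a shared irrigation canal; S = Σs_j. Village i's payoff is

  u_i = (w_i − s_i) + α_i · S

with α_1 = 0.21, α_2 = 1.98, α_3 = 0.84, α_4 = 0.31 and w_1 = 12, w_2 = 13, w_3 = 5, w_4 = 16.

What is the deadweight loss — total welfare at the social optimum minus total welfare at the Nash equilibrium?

∂u_i/∂s_i = α_i − 1, so village i contributes w_i if α_i > 1, else 0.
α_i > 1 for i ∈ {2}; NE contributions (0, 13, 0, 0), S = 13.
W^NE = Σw_i − S^NE + (Σα_i)·S^NE = 46 + 2.34·13 = 76.42.
Planner: ∂(Σu_j)/∂s_i = Σα_j − 1 = 2.34 > 0, so everyone contributes w_i; S^SO = 46, W^SO = 46 + 2.34·46 = 153.64.
Deadweight loss = 77.22.

77.22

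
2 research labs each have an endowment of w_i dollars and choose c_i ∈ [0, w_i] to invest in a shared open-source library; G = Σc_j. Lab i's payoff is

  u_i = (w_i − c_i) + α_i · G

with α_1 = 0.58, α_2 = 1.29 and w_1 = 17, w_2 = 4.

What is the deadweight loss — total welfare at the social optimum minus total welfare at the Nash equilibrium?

∂u_i/∂c_i = α_i − 1, so lab i contributes w_i if α_i > 1, else 0.
α_i > 1 for i ∈ {2}; NE contributions (0, 4), G = 4.
W^NE = Σw_i − G^NE + (Σα_i)·G^NE = 21 + 0.87·4 = 24.48.
Planner: ∂(Σu_j)/∂c_i = Σα_j − 1 = 0.87 > 0, so everyone contributes w_i; G^SO = 21, W^SO = 21 + 0.87·21 = 39.27.
Deadweight loss = 14.79.

14.79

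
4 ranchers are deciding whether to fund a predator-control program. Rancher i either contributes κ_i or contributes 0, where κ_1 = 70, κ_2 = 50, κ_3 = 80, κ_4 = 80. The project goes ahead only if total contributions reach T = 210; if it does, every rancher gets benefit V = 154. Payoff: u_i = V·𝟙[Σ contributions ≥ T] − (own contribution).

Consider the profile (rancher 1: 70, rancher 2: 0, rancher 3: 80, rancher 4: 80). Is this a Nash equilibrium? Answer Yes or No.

Yes

Total = 230 ≥ 210: provided.
Rancher 1 (pledges 70, payoff 84): dropping to 0 → total 160, payoff 0. No gain.
Rancher 2 (pledges 0, payoff 154): pledging 50 → total 280, payoff 104. No gain.
Rancher 3 (pledges 80, payoff 74): dropping to 0 → total 150, payoff 0. No gain.
Rancher 4 (pledges 80, payoff 74): dropping to 0 → total 150, payoff 0. No gain.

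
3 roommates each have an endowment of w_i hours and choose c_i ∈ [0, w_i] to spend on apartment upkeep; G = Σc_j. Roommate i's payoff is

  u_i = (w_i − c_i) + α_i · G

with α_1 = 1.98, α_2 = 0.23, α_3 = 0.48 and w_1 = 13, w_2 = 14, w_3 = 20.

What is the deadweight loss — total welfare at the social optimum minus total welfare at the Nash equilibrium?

∂u_i/∂c_i = α_i − 1, so roommate i contributes w_i if α_i > 1, else 0.
α_i > 1 for i ∈ {1}; NE contributions (13, 0, 0), G = 13.
W^NE = Σw_i − G^NE + (Σα_i)·G^NE = 47 + 1.69·13 = 68.97.
Planner: ∂(Σu_j)/∂c_i = Σα_j − 1 = 1.69 > 0, so everyone contributes w_i; G^SO = 47, W^SO = 47 + 1.69·47 = 126.43.
Deadweight loss = 57.46.

57.46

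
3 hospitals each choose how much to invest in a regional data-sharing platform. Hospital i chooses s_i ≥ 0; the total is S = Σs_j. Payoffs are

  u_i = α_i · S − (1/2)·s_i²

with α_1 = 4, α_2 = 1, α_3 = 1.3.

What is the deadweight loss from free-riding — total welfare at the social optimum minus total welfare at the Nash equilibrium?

29.19

Hospital i's FOC: ∂u_i/∂s_i = α_i − s_i = 0, so s_i* = α_i.
NE contributions = (4, 1, 1.3); S = 6.3.
W^NE = (Σα)·S − ½Σα_i² = 6.3² − ½·18.69 = 30.345.
Planner sets s_i = Σα_j = 6.3 for every i, so S^SO = 3·6.3 = 18.9.
W^SO = (Σα)·S^SO − ½·3·(Σα)² = (3/2)·6.3² = 59.535.
Deadweight loss = W^SO − W^NE = 29.19.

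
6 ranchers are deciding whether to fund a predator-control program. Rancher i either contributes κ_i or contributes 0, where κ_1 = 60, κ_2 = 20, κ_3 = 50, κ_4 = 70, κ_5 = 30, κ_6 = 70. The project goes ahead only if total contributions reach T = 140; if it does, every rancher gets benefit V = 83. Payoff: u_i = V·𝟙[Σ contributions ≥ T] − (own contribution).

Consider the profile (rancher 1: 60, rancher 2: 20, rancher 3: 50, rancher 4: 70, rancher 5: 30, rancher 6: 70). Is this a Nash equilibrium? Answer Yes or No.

No

Total = 300 ≥ 140: provided.
Rancher 1 (pledges 60, payoff 23): dropping to 0 → total 240, payoff 83. Profitable deviation.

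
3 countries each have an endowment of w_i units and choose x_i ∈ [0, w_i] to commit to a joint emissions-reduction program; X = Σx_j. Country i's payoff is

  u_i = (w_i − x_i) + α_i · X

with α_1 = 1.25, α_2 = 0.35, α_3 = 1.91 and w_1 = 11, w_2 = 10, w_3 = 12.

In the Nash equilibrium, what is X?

23

∂u_i/∂x_i = α_i − 1, so country i contributes w_i if α_i > 1, else 0.
α_i > 1 for i ∈ {1, 3}; NE contributions (11, 0, 12), X = 23.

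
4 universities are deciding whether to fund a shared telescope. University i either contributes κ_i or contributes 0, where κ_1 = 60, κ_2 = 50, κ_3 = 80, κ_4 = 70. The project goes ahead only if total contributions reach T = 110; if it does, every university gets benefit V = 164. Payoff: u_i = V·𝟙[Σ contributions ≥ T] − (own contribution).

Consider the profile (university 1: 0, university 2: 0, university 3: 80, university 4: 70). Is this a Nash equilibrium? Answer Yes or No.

Total = 150 ≥ 110: provided.
University 1 (pledges 0, payoff 164): pledging 60 → total 210, payoff 104. No gain.
University 2 (pledges 0, payoff 164): pledging 50 → total 200, payoff 114. No gain.
University 3 (pledges 80, payoff 84): dropping to 0 → total 70, payoff 0. No gain.
University 4 (pledges 70, payoff 94): dropping to 0 → total 80, payoff 0. No gain.

Yes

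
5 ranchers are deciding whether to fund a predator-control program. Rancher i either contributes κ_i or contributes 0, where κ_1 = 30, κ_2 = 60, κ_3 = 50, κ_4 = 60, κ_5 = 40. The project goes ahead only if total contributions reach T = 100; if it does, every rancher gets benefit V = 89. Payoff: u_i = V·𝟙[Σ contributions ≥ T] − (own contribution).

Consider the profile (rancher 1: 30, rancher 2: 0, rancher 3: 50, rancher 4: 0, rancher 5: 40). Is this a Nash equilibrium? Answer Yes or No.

Yes

Total = 120 ≥ 100: provided.
Rancher 1 (pledges 30, payoff 59): dropping to 0 → total 90, payoff 0. No gain.
Rancher 2 (pledges 0, payoff 89): pledging 60 → total 180, payoff 29. No gain.
Rancher 3 (pledges 50, payoff 39): dropping to 0 → total 70, payoff 0. No gain.
Rancher 4 (pledges 0, payoff 89): pledging 60 → total 180, payoff 29. No gain.
Rancher 5 (pledges 40, payoff 49): dropping to 0 → total 80, payoff 0. No gain.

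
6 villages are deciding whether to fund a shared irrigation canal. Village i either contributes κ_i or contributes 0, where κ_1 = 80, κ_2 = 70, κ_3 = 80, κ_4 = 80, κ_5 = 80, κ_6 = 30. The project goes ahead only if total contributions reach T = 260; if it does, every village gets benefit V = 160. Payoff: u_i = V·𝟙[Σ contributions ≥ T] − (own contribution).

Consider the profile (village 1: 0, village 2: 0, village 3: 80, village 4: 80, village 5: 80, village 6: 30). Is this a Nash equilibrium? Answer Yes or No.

Total = 270 ≥ 260: provided.
Village 1 (pledges 0, payoff 160): pledging 80 → total 350, payoff 80. No gain.
Village 2 (pledges 0, payoff 160): pledging 70 → total 340, payoff 90. No gain.
Village 3 (pledges 80, payoff 80): dropping to 0 → total 190, payoff 0. No gain.
Village 4 (pledges 80, payoff 80): dropping to 0 → total 190, payoff 0. No gain.
Village 5 (pledges 80, payoff 80): dropping to 0 → total 190, payoff 0. No gain.
Village 6 (pledges 30, payoff 130): dropping to 0 → total 240, payoff 0. No gain.

Yes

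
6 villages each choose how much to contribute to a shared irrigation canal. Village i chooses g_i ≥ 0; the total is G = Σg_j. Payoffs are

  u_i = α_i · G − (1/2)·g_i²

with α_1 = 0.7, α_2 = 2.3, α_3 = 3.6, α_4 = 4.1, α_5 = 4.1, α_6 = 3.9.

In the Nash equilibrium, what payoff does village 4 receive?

Village i's FOC: ∂u_i/∂g_i = α_i − g_i = 0, so g_i* = α_i.
NE contributions = (0.7, 2.3, 3.6, 4.1, 4.1, 3.9); G = 18.7.
u_4 = α_4·G − ½·(g_4)² = 4.1·18.7 − ½·4.1² = 68.265.

68.265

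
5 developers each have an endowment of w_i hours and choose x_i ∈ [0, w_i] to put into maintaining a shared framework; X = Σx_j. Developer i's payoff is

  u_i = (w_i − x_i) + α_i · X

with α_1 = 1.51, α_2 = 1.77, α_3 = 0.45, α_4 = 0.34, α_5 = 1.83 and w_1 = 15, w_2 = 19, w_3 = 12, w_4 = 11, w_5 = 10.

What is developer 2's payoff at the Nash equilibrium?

77.88

∂u_i/∂x_i = α_i − 1, so developer i contributes w_i if α_i > 1, else 0.
α_i > 1 for i ∈ {1, 2, 5}; NE contributions (15, 19, 0, 0, 10), X = 44.
u_2 = (19 − 19) + 1.77·44 = 77.88.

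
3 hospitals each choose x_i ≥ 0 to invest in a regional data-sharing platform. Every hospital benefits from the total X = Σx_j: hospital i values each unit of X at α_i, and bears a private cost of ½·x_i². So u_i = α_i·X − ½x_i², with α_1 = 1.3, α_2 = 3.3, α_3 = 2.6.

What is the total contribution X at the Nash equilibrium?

7.2

Hospital i's FOC: ∂u_i/∂x_i = α_i − x_i = 0, so x_i* = α_i.
NE contributions = (1.3, 3.3, 2.6); X = 7.2.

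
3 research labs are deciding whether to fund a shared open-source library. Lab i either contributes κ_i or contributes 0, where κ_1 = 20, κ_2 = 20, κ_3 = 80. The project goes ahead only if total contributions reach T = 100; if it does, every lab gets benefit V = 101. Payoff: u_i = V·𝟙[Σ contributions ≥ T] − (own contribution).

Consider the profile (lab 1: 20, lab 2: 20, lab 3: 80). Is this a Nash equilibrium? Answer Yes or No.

Total = 120 ≥ 100: provided.
Lab 1 (pledges 20, payoff 81): dropping to 0 → total 100, payoff 101. Profitable deviation.

No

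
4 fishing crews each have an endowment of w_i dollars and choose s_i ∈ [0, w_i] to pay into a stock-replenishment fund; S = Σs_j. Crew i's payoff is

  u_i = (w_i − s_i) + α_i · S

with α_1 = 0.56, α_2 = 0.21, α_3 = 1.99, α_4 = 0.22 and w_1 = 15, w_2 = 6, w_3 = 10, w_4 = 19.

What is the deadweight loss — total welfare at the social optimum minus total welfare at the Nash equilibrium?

∂u_i/∂s_i = α_i − 1, so crew i contributes w_i if α_i > 1, else 0.
α_i > 1 for i ∈ {3}; NE contributions (0, 0, 10, 0), S = 10.
W^NE = Σw_i − S^NE + (Σα_i)·S^NE = 50 + 1.98·10 = 69.8.
Planner: ∂(Σu_j)/∂s_i = Σα_j − 1 = 1.98 > 0, so everyone contributes w_i; S^SO = 50, W^SO = 50 + 1.98·50 = 149.
Deadweight loss = 79.2.

79.2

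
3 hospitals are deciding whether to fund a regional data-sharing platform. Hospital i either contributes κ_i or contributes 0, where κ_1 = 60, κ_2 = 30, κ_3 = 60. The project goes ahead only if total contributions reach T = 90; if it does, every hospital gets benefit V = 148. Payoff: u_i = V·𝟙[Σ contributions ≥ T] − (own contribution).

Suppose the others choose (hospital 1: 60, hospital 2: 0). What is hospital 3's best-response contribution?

Others' total = 60. Contributing 60 brings total to 120 ≥ 90: gain V − κ_3 = 88.
Best response: 60.

60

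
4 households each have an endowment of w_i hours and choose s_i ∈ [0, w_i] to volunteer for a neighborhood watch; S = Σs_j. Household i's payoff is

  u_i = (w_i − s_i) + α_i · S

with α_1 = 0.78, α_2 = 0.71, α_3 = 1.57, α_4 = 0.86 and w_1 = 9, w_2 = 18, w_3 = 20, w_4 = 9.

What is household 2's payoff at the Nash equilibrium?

∂u_i/∂s_i = α_i − 1, so household i contributes w_i if α_i > 1, else 0.
α_i > 1 for i ∈ {3}; NE contributions (0, 0, 20, 0), S = 20.
u_2 = (18 − 0) + 0.71·20 = 32.2.

32.2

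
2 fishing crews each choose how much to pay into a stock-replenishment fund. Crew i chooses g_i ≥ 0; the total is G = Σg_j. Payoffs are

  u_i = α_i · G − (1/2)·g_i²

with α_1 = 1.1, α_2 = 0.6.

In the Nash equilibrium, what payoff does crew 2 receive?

0.84

Crew i's FOC: ∂u_i/∂g_i = α_i − g_i = 0, so g_i* = α_i.
NE contributions = (1.1, 0.6); G = 1.7.
u_2 = α_2·G − ½·(g_2)² = 0.6·1.7 − ½·0.6² = 0.84.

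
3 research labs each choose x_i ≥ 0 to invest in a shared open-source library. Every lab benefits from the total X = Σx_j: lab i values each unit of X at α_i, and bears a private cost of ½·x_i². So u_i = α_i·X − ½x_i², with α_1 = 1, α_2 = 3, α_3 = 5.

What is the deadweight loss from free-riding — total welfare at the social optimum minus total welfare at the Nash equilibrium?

58

Lab i's FOC: ∂u_i/∂x_i = α_i − x_i = 0, so x_i* = α_i.
NE contributions = (1, 3, 5); X = 9.
W^NE = (Σα)·X − ½Σα_i² = 9² − ½·35 = 63.5.
Planner sets x_i = Σα_j = 9 for every i, so X^SO = 3·9 = 27.
W^SO = (Σα)·X^SO − ½·3·(Σα)² = (3/2)·9² = 121.5.
Deadweight loss = W^SO − W^NE = 58.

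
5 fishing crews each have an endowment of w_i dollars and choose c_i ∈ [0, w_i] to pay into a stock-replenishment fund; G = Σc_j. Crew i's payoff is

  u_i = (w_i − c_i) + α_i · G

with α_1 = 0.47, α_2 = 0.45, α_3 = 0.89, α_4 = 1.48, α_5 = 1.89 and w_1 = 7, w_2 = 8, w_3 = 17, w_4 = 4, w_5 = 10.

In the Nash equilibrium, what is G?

∂u_i/∂c_i = α_i − 1, so crew i contributes w_i if α_i > 1, else 0.
α_i > 1 for i ∈ {4, 5}; NE contributions (0, 0, 0, 4, 10), G = 14.

14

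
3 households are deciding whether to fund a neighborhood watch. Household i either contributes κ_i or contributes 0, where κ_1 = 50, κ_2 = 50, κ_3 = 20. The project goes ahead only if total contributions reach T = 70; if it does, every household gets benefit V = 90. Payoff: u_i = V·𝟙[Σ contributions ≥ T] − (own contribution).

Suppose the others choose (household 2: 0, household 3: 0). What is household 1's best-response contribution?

Others' total = 0. Even contributing 50 gives 50 < 70: no benefit either way.
Best response: 0.

0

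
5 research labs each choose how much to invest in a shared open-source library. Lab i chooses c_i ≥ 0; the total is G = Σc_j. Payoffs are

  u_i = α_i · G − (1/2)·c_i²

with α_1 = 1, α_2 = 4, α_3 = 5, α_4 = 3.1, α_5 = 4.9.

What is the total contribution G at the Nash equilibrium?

Lab i's FOC: ∂u_i/∂c_i = α_i − c_i = 0, so c_i* = α_i.
NE contributions = (1, 4, 5, 3.1, 4.9); G = 18.

18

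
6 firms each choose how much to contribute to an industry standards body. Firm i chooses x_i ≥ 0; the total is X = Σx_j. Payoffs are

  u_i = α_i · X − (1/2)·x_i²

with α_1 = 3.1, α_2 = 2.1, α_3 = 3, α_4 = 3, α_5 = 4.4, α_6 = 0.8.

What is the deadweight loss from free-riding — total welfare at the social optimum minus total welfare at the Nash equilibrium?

563.93

Firm i's FOC: ∂u_i/∂x_i = α_i − x_i = 0, so x_i* = α_i.
NE contributions = (3.1, 2.1, 3, 3, 4.4, 0.8); X = 16.4.
W^NE = (Σα)·X − ½Σα_i² = 16.4² − ½·52.02 = 242.95.
Planner sets x_i = Σα_j = 16.4 for every i, so X^SO = 6·16.4 = 98.4.
W^SO = (Σα)·X^SO − ½·6·(Σα)² = (6/2)·16.4² = 806.88.
Deadweight loss = W^SO − W^NE = 563.93.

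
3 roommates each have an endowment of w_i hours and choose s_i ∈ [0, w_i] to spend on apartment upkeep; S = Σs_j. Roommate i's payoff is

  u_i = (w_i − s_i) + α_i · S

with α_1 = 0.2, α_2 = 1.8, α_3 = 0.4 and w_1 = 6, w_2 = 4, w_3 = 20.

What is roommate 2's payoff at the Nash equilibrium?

7.2

∂u_i/∂s_i = α_i − 1, so roommate i contributes w_i if α_i > 1, else 0.
α_i > 1 for i ∈ {2}; NE contributions (0, 4, 0), S = 4.
u_2 = (4 − 4) + 1.8·4 = 7.2.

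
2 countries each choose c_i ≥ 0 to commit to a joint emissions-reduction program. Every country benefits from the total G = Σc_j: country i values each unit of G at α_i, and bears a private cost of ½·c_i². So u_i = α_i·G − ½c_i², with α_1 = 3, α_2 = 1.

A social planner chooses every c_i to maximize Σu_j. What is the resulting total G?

8

Planner FOC: ∂(Σu_j)/∂c_i = (Σα_j) − c_i = 0, so c_i^SO = Σα_j = 4 for every i; G^SO = 8.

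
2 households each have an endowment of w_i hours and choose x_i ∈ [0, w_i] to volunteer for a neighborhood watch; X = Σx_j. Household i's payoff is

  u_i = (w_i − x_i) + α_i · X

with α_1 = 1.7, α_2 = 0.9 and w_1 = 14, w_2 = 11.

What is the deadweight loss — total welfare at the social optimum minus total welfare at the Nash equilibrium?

17.6

∂u_i/∂x_i = α_i − 1, so household i contributes w_i if α_i > 1, else 0.
α_i > 1 for i ∈ {1}; NE contributions (14, 0), X = 14.
W^NE = Σw_i − X^NE + (Σα_i)·X^NE = 25 + 1.6·14 = 47.4.
Planner: ∂(Σu_j)/∂x_i = Σα_j − 1 = 1.6 > 0, so everyone contributes w_i; X^SO = 25, W^SO = 25 + 1.6·25 = 65.
Deadweight loss = 17.6.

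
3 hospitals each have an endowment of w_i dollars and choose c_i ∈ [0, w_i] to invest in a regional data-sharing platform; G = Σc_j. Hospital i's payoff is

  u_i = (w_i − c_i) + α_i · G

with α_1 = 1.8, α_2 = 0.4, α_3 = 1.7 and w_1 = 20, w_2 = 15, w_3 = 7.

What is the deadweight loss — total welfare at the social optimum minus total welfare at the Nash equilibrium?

∂u_i/∂c_i = α_i − 1, so hospital i contributes w_i if α_i > 1, else 0.
α_i > 1 for i ∈ {1, 3}; NE contributions (20, 0, 7), G = 27.
W^NE = Σw_i − G^NE + (Σα_i)·G^NE = 42 + 2.9·27 = 120.3.
Planner: ∂(Σu_j)/∂c_i = Σα_j − 1 = 2.9 > 0, so everyone contributes w_i; G^SO = 42, W^SO = 42 + 2.9·42 = 163.8.
Deadweight loss = 43.5.

43.5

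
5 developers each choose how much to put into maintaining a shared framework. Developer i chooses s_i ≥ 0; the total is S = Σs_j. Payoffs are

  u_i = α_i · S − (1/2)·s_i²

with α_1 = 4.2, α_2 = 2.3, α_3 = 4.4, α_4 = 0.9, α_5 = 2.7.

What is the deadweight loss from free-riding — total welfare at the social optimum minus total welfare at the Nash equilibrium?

Developer i's FOC: ∂u_i/∂s_i = α_i − s_i = 0, so s_i* = α_i.
NE contributions = (4.2, 2.3, 4.4, 0.9, 2.7); S = 14.5.
W^NE = (Σα)·S − ½Σα_i² = 14.5² − ½·50.39 = 185.055.
Planner sets s_i = Σα_j = 14.5 for every i, so S^SO = 5·14.5 = 72.5.
W^SO = (Σα)·S^SO − ½·5·(Σα)² = (5/2)·14.5² = 525.625.
Deadweight loss = W^SO − W^NE = 340.57.

340.57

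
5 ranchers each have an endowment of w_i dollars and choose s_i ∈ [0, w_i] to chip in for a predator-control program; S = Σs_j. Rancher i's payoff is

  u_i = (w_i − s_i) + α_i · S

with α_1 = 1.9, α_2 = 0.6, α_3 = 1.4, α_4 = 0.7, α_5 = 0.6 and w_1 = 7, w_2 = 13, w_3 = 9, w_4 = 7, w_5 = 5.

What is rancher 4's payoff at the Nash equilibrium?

∂u_i/∂s_i = α_i − 1, so rancher i contributes w_i if α_i > 1, else 0.
α_i > 1 for i ∈ {1, 3}; NE contributions (7, 0, 9, 0, 0), S = 16.
u_4 = (7 − 0) + 0.7·16 = 18.2.

18.2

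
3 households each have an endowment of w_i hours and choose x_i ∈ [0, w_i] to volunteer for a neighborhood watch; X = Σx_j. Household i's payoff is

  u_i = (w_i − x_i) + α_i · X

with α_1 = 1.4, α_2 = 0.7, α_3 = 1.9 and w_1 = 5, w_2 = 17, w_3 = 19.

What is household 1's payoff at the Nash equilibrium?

33.6

∂u_i/∂x_i = α_i − 1, so household i contributes w_i if α_i > 1, else 0.
α_i > 1 for i ∈ {1, 3}; NE contributions (5, 0, 19), X = 24.
u_1 = (5 − 5) + 1.4·24 = 33.6.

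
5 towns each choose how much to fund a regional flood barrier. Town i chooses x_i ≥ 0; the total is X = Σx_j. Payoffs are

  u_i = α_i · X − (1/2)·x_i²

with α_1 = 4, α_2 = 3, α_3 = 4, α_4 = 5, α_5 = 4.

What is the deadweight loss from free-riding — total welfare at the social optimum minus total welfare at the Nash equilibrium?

641

Town i's FOC: ∂u_i/∂x_i = α_i − x_i = 0, so x_i* = α_i.
NE contributions = (4, 3, 4, 5, 4); X = 20.
W^NE = (Σα)·X − ½Σα_i² = 20² − ½·82 = 359.
Planner sets x_i = Σα_j = 20 for every i, so X^SO = 5·20 = 100.
W^SO = (Σα)·X^SO − ½·5·(Σα)² = (5/2)·20² = 1000.
Deadweight loss = W^SO − W^NE = 641.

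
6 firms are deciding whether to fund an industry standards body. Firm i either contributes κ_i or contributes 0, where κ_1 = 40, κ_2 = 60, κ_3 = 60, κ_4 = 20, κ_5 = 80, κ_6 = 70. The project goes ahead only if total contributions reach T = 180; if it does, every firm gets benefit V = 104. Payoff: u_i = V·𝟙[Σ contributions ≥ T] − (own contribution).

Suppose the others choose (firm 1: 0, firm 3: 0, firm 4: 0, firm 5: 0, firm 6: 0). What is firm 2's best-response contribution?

Others' total = 0. Even contributing 60 gives 60 < 180: no benefit either way.
Best response: 0.

0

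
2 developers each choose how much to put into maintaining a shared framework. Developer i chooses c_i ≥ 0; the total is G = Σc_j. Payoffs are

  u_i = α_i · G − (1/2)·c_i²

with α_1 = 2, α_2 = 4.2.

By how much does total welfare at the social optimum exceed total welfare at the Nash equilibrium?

Developer i's FOC: ∂u_i/∂c_i = α_i − c_i = 0, so c_i* = α_i.
NE contributions = (2, 4.2); G = 6.2.
W^NE = (Σα)·G − ½Σα_i² = 6.2² − ½·21.64 = 27.62.
Planner sets c_i = Σα_j = 6.2 for every i, so G^SO = 2·6.2 = 12.4.
W^SO = (Σα)·G^SO − ½·2·(Σα)² = (2/2)·6.2² = 38.44.
Deadweight loss = W^SO − W^NE = 10.82.

10.82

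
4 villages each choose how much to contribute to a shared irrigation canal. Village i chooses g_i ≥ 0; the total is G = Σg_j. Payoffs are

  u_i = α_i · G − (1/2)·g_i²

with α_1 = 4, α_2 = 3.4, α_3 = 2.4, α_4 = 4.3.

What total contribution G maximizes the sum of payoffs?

56.4

Planner FOC: ∂(Σu_j)/∂g_i = (Σα_j) − g_i = 0, so g_i^SO = Σα_j = 14.1 for every i; G^SO = 56.4.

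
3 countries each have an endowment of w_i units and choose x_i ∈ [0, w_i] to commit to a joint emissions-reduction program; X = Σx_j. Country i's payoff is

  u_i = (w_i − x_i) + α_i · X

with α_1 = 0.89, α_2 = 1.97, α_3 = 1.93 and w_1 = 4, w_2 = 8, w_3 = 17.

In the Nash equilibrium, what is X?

∂u_i/∂x_i = α_i − 1, so country i contributes w_i if α_i > 1, else 0.
α_i > 1 for i ∈ {2, 3}; NE contributions (0, 8, 17), X = 25.

25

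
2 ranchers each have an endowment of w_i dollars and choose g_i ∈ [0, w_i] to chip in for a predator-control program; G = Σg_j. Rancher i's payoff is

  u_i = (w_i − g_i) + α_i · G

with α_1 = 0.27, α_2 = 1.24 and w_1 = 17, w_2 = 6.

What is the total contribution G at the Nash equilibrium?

∂u_i/∂g_i = α_i − 1, so rancher i contributes w_i if α_i > 1, else 0.
α_i > 1 for i ∈ {2}; NE contributions (0, 6), G = 6.

6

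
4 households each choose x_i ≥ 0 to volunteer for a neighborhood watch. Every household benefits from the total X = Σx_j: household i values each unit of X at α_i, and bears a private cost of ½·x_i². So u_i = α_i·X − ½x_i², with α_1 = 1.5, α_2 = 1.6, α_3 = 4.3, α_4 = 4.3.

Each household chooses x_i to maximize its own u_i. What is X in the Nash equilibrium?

11.7

Household i's FOC: ∂u_i/∂x_i = α_i − x_i = 0, so x_i* = α_i.
NE contributions = (1.5, 1.6, 4.3, 4.3); X = 11.7.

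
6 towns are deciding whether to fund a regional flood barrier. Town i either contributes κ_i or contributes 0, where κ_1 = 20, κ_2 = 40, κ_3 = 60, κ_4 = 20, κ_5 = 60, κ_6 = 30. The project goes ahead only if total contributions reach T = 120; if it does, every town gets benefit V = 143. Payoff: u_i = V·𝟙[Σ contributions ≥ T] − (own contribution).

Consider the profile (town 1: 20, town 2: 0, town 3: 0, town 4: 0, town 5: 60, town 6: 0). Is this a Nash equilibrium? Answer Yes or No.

Total = 80 < 120: not provided.
Town 1 (pledges 20, payoff -20): dropping to 0 → total 60, payoff 0. Profitable deviation.

No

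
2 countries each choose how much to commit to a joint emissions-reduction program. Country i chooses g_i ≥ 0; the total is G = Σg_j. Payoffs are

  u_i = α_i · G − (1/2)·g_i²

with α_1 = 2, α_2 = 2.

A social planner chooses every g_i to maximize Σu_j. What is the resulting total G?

Planner FOC: ∂(Σu_j)/∂g_i = (Σα_j) − g_i = 0, so g_i^SO = Σα_j = 4 for every i; G^SO = 8.

8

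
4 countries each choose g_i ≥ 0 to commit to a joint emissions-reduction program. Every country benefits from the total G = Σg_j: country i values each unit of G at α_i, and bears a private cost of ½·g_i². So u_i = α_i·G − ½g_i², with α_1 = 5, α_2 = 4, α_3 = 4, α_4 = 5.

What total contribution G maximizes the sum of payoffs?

Planner FOC: ∂(Σu_j)/∂g_i = (Σα_j) − g_i = 0, so g_i^SO = Σα_j = 18 for every i; G^SO = 72.

72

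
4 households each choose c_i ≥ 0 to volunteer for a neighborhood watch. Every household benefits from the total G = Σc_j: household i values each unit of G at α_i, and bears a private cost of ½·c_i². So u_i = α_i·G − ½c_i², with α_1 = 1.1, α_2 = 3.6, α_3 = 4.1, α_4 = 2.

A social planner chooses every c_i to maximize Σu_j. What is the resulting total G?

Planner FOC: ∂(Σu_j)/∂c_i = (Σα_j) − c_i = 0, so c_i^SO = Σα_j = 10.8 for every i; G^SO = 43.2.

43.2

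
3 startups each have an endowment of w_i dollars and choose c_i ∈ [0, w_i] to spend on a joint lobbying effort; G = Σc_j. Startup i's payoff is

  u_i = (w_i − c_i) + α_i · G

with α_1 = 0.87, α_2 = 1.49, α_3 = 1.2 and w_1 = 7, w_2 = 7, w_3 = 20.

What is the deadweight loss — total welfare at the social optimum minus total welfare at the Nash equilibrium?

∂u_i/∂c_i = α_i − 1, so startup i contributes w_i if α_i > 1, else 0.
α_i > 1 for i ∈ {2, 3}; NE contributions (0, 7, 20), G = 27.
W^NE = Σw_i − G^NE + (Σα_i)·G^NE = 34 + 2.56·27 = 103.12.
Planner: ∂(Σu_j)/∂c_i = Σα_j − 1 = 2.56 > 0, so everyone contributes w_i; G^SO = 34, W^SO = 34 + 2.56·34 = 121.04.
Deadweight loss = 17.92.

17.92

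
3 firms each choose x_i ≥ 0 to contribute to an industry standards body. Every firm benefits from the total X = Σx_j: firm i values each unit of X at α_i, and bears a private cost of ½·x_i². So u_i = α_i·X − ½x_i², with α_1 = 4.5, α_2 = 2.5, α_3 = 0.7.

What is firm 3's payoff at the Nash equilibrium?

5.145

Firm i's FOC: ∂u_i/∂x_i = α_i − x_i = 0, so x_i* = α_i.
NE contributions = (4.5, 2.5, 0.7); X = 7.7.
u_3 = α_3·X − ½·(x_3)² = 0.7·7.7 − ½·0.7² = 5.145.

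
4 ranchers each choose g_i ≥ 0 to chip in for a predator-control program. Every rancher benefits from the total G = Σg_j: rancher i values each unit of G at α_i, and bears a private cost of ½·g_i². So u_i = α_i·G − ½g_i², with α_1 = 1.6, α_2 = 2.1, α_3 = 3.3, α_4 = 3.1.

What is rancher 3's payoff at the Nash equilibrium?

27.885

Rancher i's FOC: ∂u_i/∂g_i = α_i − g_i = 0, so g_i* = α_i.
NE contributions = (1.6, 2.1, 3.3, 3.1); G = 10.1.
u_3 = α_3·G − ½·(g_3)² = 3.3·10.1 − ½·3.3² = 27.885.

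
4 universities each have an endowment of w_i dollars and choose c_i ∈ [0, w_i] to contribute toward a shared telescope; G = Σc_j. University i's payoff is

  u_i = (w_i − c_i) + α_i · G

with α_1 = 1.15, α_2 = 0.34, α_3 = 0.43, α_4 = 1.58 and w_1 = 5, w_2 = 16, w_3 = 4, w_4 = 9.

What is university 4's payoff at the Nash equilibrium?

∂u_i/∂c_i = α_i − 1, so university i contributes w_i if α_i > 1, else 0.
α_i > 1 for i ∈ {1, 4}; NE contributions (5, 0, 0, 9), G = 14.
u_4 = (9 − 9) + 1.58·14 = 22.12.

22.12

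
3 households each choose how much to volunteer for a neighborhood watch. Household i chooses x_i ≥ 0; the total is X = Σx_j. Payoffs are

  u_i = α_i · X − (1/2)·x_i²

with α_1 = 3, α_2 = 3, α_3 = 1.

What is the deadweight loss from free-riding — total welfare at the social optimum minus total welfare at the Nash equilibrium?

34

Household i's FOC: ∂u_i/∂x_i = α_i − x_i = 0, so x_i* = α_i.
NE contributions = (3, 3, 1); X = 7.
W^NE = (Σα)·X − ½Σα_i² = 7² − ½·19 = 39.5.
Planner sets x_i = Σα_j = 7 for every i, so X^SO = 3·7 = 21.
W^SO = (Σα)·X^SO − ½·3·(Σα)² = (3/2)·7² = 73.5.
Deadweight loss = W^SO − W^NE = 34.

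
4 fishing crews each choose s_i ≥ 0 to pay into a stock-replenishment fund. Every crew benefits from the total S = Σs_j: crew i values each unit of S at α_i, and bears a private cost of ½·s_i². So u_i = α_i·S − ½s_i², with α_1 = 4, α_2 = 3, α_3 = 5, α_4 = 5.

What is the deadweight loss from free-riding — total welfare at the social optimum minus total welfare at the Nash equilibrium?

Crew i's FOC: ∂u_i/∂s_i = α_i − s_i = 0, so s_i* = α_i.
NE contributions = (4, 3, 5, 5); S = 17.
W^NE = (Σα)·S − ½Σα_i² = 17² − ½·75 = 251.5.
Planner sets s_i = Σα_j = 17 for every i, so S^SO = 4·17 = 68.
W^SO = (Σα)·S^SO − ½·4·(Σα)² = (4/2)·17² = 578.
Deadweight loss = W^SO − W^NE = 326.5.

326.5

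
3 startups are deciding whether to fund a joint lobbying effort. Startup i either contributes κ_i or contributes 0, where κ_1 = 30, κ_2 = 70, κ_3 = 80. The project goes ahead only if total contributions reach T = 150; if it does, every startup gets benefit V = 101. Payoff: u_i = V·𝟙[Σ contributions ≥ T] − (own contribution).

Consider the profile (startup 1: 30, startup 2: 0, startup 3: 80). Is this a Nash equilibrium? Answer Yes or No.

No

Total = 110 < 150: not provided.
Startup 1 (pledges 30, payoff -30): dropping to 0 → total 80, payoff 0. Profitable deviation.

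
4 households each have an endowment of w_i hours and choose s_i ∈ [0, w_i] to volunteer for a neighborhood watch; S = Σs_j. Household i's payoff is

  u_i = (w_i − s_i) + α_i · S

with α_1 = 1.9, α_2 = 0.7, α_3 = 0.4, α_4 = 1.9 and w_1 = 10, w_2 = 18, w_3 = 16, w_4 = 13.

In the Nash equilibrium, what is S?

23

∂u_i/∂s_i = α_i − 1, so household i contributes w_i if α_i > 1, else 0.
α_i > 1 for i ∈ {1, 4}; NE contributions (10, 0, 0, 13), S = 23.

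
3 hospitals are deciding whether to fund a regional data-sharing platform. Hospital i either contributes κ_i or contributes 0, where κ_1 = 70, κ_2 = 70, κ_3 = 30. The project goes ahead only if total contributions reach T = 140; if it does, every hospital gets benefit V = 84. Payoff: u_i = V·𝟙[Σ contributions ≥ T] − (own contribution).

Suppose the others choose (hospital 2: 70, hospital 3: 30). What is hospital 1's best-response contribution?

Others' total = 100. Contributing 70 brings total to 170 ≥ 140: gain V − κ_1 = 14.
Best response: 70.

70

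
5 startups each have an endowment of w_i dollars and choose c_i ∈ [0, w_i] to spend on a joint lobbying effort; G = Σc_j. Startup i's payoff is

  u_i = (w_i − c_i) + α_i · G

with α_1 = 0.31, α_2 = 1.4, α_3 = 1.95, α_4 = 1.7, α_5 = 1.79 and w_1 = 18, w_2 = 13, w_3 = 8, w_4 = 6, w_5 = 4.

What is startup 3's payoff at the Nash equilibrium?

∂u_i/∂c_i = α_i − 1, so startup i contributes w_i if α_i > 1, else 0.
α_i > 1 for i ∈ {2, 3, 4, 5}; NE contributions (0, 13, 8, 6, 4), G = 31.
u_3 = (8 − 8) + 1.95·31 = 60.45.

60.45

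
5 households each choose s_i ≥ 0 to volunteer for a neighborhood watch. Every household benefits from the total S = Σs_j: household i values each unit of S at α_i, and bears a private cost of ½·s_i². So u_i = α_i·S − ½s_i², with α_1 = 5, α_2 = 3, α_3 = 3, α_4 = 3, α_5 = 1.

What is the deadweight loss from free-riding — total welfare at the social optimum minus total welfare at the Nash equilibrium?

Household i's FOC: ∂u_i/∂s_i = α_i − s_i = 0, so s_i* = α_i.
NE contributions = (5, 3, 3, 3, 1); S = 15.
W^NE = (Σα)·S − ½Σα_i² = 15² − ½·53 = 198.5.
Planner sets s_i = Σα_j = 15 for every i, so S^SO = 5·15 = 75.
W^SO = (Σα)·S^SO − ½·5·(Σα)² = (5/2)·15² = 562.5.
Deadweight loss = W^SO − W^NE = 364.

364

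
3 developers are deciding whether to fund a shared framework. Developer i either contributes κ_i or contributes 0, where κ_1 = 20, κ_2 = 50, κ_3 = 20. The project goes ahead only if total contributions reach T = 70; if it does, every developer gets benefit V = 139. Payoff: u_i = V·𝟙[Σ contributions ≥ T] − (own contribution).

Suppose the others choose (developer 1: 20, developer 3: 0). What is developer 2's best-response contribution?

Others' total = 20. Contributing 50 brings total to 70 ≥ 70: gain V − κ_2 = 89.
Best response: 50.

50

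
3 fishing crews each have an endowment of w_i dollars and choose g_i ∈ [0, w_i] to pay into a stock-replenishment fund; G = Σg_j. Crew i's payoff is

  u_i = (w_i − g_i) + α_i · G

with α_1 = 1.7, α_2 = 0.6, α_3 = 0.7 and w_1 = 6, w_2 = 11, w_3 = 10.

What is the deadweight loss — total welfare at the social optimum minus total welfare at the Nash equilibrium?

∂u_i/∂g_i = α_i − 1, so crew i contributes w_i if α_i > 1, else 0.
α_i > 1 for i ∈ {1}; NE contributions (6, 0, 0), G = 6.
W^NE = Σw_i − G^NE + (Σα_i)·G^NE = 27 + 2·6 = 39.
Planner: ∂(Σu_j)/∂g_i = Σα_j − 1 = 2 > 0, so everyone contributes w_i; G^SO = 27, W^SO = 27 + 2·27 = 81.
Deadweight loss = 42.

42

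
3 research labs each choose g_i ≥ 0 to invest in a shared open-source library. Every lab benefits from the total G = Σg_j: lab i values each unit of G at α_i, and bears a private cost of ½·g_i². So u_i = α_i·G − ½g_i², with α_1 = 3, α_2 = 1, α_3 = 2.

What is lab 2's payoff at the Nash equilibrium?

5.5

Lab i's FOC: ∂u_i/∂g_i = α_i − g_i = 0, so g_i* = α_i.
NE contributions = (3, 1, 2); G = 6.
u_2 = α_2·G − ½·(g_2)² = 1·6 − ½·1² = 5.5.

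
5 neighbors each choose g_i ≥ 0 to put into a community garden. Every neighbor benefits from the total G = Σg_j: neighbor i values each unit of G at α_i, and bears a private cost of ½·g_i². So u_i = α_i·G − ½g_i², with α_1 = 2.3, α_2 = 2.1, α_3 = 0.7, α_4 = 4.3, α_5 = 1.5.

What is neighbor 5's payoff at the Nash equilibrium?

15.225

Neighbor i's FOC: ∂u_i/∂g_i = α_i − g_i = 0, so g_i* = α_i.
NE contributions = (2.3, 2.1, 0.7, 4.3, 1.5); G = 10.9.
u_5 = α_5·G − ½·(g_5)² = 1.5·10.9 − ½·1.5² = 15.225.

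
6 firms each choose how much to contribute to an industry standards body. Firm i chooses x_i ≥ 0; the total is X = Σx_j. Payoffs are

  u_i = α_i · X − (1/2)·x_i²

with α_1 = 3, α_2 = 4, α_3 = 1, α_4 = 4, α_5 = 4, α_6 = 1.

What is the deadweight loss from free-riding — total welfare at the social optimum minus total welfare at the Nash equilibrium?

607.5

Firm i's FOC: ∂u_i/∂x_i = α_i − x_i = 0, so x_i* = α_i.
NE contributions = (3, 4, 1, 4, 4, 1); X = 17.
W^NE = (Σα)·X − ½Σα_i² = 17² − ½·59 = 259.5.
Planner sets x_i = Σα_j = 17 for every i, so X^SO = 6·17 = 102.
W^SO = (Σα)·X^SO − ½·6·(Σα)² = (6/2)·17² = 867.
Deadweight loss = W^SO − W^NE = 607.5.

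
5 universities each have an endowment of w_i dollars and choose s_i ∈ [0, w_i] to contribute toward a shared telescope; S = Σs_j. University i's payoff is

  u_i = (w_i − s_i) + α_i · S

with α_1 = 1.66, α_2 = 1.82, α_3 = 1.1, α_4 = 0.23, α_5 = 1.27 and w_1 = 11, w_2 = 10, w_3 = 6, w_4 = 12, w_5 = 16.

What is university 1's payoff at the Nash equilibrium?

∂u_i/∂s_i = α_i − 1, so university i contributes w_i if α_i > 1, else 0.
α_i > 1 for i ∈ {1, 2, 3, 5}; NE contributions (11, 10, 6, 0, 16), S = 43.
u_1 = (11 − 11) + 1.66·43 = 71.38.

71.38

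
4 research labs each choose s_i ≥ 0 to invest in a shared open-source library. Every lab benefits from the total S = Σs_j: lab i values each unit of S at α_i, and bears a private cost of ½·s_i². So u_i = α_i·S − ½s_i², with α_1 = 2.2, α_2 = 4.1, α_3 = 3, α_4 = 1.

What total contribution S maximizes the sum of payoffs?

Planner FOC: ∂(Σu_j)/∂s_i = (Σα_j) − s_i = 0, so s_i^SO = Σα_j = 10.3 for every i; S^SO = 41.2.

41.2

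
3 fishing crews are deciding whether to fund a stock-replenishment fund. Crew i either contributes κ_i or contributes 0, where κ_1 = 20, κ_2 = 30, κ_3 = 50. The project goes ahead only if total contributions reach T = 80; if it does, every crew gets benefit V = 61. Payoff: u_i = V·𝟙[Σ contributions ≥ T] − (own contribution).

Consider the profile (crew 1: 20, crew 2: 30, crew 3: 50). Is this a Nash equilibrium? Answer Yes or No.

Total = 100 ≥ 80: provided.
Crew 1 (pledges 20, payoff 41): dropping to 0 → total 80, payoff 61. Profitable deviation.

No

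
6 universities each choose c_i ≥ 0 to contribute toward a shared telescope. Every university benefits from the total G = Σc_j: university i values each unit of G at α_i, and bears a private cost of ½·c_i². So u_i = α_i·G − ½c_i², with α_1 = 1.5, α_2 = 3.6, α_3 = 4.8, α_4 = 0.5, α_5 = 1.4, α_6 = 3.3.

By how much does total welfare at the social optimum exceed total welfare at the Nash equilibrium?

University i's FOC: ∂u_i/∂c_i = α_i − c_i = 0, so c_i* = α_i.
NE contributions = (1.5, 3.6, 4.8, 0.5, 1.4, 3.3); G = 15.1.
W^NE = (Σα)·G − ½Σα_i² = 15.1² − ½·51.35 = 202.335.
Planner sets c_i = Σα_j = 15.1 for every i, so G^SO = 6·15.1 = 90.6.
W^SO = (Σα)·G^SO − ½·6·(Σα)² = (6/2)·15.1² = 684.03.
Deadweight loss = W^SO − W^NE = 481.695.

481.695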